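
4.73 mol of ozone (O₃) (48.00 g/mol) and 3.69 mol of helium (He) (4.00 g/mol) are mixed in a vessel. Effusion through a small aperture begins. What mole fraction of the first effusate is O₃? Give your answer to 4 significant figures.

Rate_i ∝ x_i/√M_i (Graham's law weighted by mole fraction), so the effusate composition follows n_i/√M_i.
So x_O₃ in the escaping gas = (n_O₃/√M_O₃) / Σ(n_i/√M_i)
= (4.73/√48.00) / (4.73/√48.00 + 3.69/√4.00) = 0.6827/(0.6827 + 1.845) = 0.2701.

0.2701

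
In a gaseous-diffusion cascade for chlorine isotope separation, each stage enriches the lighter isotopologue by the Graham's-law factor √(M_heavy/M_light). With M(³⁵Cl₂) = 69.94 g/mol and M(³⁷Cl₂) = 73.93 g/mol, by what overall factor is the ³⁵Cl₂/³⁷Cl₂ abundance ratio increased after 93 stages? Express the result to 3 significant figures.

Each stage multiplies the ratio by α = √(73.93/69.94), so after 93 stages the overall factor is α^93 = (73.93/69.94)^(93/2).
= 1.05705^(93/2) = 13.2.

13.2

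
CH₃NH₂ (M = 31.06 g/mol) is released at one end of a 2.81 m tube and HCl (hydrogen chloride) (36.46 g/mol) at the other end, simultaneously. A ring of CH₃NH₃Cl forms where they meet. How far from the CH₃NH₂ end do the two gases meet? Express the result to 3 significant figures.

In equal time, each gas travels a distance ∝ its rate ∝ 1/√M, so d_CH₃NH₂/d_HCl = √(M_HCl/M_CH₃NH₂) = √(36.46/31.06) = 1.083.
With d_CH₃NH₂ + d_HCl = 2.81 m, d_HCl = 2.81/(1 + 1.083) = 1.349 m.
d_CH₃NH₂ = 2.81 − 1.349 = 1.46 m.

1.46 m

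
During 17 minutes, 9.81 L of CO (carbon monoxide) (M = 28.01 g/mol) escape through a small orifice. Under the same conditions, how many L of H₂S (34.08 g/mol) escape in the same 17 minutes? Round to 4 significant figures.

8.894 L

Since effusion rate ∝ 1/√M, rate_H₂S/rate_CO = √(M_CO/M_H₂S) = √(28.01/34.08) = √0.8219 = 0.9066.
So the volume for H₂S is 9.81 × 0.9066 = 8.894 L.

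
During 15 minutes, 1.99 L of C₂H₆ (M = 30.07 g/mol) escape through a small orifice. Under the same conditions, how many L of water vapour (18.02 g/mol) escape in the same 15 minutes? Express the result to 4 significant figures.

Since effusion rate ∝ 1/√M, rate_H₂O/rate_C₂H₆ = √(M_C₂H₆/M_H₂O) = √(30.07/18.02) = √1.669 = 1.292.
So the volume for H₂O is 1.99 × 1.292 = 2.571 L.

2.571 L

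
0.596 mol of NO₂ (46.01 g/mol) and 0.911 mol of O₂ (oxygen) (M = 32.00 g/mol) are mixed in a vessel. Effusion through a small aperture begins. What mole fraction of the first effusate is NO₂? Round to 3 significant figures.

Each component's effusion rate ∝ (its partial pressure)·(1/√M) ∝ n_i/√M_i.
Mole fraction of NO₂ in the effusate = (n_NO₂/√M_NO₂) / (n_NO₂/√M_NO₂ + n_O₂/√M_O₂)
= (0.596/√46.01) / (0.596/√46.01 + 0.911/√32.00) = 0.08787/(0.08787 + 0.1610) = 0.353.

0.353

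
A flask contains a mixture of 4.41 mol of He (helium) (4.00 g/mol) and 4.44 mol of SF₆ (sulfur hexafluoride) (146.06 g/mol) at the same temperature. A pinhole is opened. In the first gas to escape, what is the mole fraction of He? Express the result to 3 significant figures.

0.857

Each component's effusion rate ∝ (its partial pressure)·(1/√M) ∝ n_i/√M_i.
Mole fraction of He in the effusate = (n_He/√M_He) / (n_He/√M_He + n_SF₆/√M_SF₆)
= (4.41/√4.00) / (4.41/√4.00 + 4.44/√146.06) = 2.205/(2.205 + 0.3674) = 0.857.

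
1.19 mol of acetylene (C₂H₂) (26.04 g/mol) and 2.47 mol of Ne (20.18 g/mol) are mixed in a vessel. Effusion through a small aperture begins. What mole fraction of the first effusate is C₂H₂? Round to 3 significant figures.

0.298

Each component's effusion rate ∝ (its partial pressure)·(1/√M) ∝ n_i/√M_i.
Mole fraction of C₂H₂ in the effusate = (n_C₂H₂/√M_C₂H₂) / (n_C₂H₂/√M_C₂H₂ + n_Ne/√M_Ne)
= (1.19/√26.04) / (1.19/√26.04 + 2.47/√20.18) = 0.2332/(0.2332 + 0.5498) = 0.298.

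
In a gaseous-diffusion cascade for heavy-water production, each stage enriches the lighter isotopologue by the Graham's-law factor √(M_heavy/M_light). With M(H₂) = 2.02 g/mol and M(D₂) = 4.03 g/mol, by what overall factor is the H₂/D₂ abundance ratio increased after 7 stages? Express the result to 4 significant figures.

11.22

Overall factor = α^7 with α = √(4.03/2.02), i.e. (4.03/2.02)^(7/2).
= 1.99505^(7/2) = 11.22.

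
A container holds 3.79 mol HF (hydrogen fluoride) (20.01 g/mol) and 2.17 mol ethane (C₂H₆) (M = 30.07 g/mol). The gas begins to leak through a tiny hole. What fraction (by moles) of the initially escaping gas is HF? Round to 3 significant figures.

Rate_i ∝ x_i/√M_i (Graham's law weighted by mole fraction), so the effusate composition follows n_i/√M_i.
So x_HF in the escaping gas = (n_HF/√M_HF) / Σ(n_i/√M_i)
= (3.79/√20.01) / (3.79/√20.01 + 2.17/√30.07) = 0.8473/(0.8473 + 0.3957) = 0.682.

0.682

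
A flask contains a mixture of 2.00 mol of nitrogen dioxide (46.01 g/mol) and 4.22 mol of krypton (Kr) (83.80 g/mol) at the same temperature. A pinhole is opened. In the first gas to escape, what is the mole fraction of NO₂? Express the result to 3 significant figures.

0.390

The effusion rate of species i is ∝ p_i/√M_i ∝ n_i/√M_i.
So x_NO₂ in the escaping gas = (n_NO₂/√M_NO₂) / Σ(n_i/√M_i)
= (2.00/√46.01) / (2.00/√46.01 + 4.22/√83.80) = 0.2949/(0.2949 + 0.4610) = 0.390.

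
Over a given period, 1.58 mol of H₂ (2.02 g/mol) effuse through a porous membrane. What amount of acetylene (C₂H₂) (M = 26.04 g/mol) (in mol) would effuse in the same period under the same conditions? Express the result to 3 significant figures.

Using Graham's law: rate_C₂H₂/rate_H₂ = √(M_H₂/M_C₂H₂) = √(2.02/26.04) = √0.07757 = 0.2785.
So the amount for C₂H₂ is 1.58 × 0.2785 = 0.440 mol.

0.440 mol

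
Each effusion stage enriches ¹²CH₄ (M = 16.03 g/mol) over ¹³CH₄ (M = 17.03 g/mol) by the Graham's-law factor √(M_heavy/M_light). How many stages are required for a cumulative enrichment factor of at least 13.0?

With α = √(17.03/16.03) per stage, ln α = ½ ln(1.06238) = 0.03026.
Need α^N ≥ 13.0 ⇒ N ≥ ln(13.0) / ln α = 2.565 / 0.03026 = 84.77.
Rounding up, N = 85 stages.

85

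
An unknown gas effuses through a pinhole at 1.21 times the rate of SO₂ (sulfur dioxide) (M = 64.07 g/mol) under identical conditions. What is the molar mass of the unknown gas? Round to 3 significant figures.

43.8 g/mol

From Graham's law, rate_X/rate_SO₂ = √(M_SO₂/M_X).
1.21 = √(64.07/M_X)
M_X = 64.07 / 1.21² = 64.07 / 1.464 = 43.8 g/mol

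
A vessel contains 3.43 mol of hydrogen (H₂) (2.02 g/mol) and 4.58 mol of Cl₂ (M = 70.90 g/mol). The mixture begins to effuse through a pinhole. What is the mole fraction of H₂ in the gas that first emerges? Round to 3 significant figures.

The effusion rate of species i is ∝ p_i/√M_i ∝ n_i/√M_i.
Mole fraction of H₂ in the effusate = (n_H₂/√M_H₂) / (n_H₂/√M_H₂ + n_Cl₂/√M_Cl₂)
= (3.43/√2.02) / (3.43/√2.02 + 4.58/√70.90) = 2.413/(2.413 + 0.5439) = 0.816.

0.816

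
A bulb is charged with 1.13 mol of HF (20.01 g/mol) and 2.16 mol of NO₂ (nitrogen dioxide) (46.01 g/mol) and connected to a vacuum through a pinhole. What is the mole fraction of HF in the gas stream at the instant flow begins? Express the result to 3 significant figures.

0.442

Effusion rate of each component ∝ n_i/√M_i (partial pressure × 1/√M).
x_HF(eff) = (n_HF/√M_HF) / (n_HF/√M_HF + n_NO₂/√M_NO₂)
= (1.13/√20.01) / (1.13/√20.01 + 2.16/√46.01) = 0.2526/(0.2526 + 0.3184) = 0.442.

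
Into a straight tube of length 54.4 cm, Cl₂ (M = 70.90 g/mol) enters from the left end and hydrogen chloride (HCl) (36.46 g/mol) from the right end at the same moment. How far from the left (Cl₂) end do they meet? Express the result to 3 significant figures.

22.7 cm

The fronts meet when d_Cl₂ + d_HCl = L with d_Cl₂/d_HCl = √(M_HCl/M_Cl₂) (Graham's law). Here √(M_HCl/M_Cl₂) = √(36.46/70.90) = 0.7171.
With d_Cl₂ + d_HCl = 54.4 cm, d_HCl = 54.4/(1 + 0.7171) = 31.68 cm.
d_Cl₂ = 54.4 − 31.68 = 22.7 cm.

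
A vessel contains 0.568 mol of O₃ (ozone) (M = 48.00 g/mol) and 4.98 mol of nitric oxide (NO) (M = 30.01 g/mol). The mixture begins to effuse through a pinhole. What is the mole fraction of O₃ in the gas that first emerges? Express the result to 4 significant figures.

0.08272

The effusion rate of species i is ∝ p_i/√M_i ∝ n_i/√M_i.
Mole fraction of O₃ in the effusate = (n_O₃/√M_O₃) / (n_O₃/√M_O₃ + n_NO/√M_NO)
= (0.568/√48.00) / (0.568/√48.00 + 4.98/√30.01) = 0.08198/(0.08198 + 0.9091) = 0.08272.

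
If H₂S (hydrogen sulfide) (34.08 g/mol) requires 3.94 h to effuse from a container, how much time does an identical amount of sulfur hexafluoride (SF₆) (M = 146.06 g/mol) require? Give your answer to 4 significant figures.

Graham's law gives t_SF₆/t_H₂S = √(M_SF₆/M_H₂S) = √(146.06/34.08) = √4.286 = 2.070.
So the time for SF₆ is 3.94 × 2.070 = 8.157 h.

8.157 h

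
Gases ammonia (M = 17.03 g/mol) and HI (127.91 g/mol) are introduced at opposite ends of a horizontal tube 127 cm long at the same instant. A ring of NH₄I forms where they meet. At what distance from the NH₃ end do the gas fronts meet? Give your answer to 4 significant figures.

93.05 cm

In equal time, each gas travels a distance ∝ its rate ∝ 1/√M, so d_NH₃/d_HI = √(M_HI/M_NH₃) = √(127.91/17.03) = 2.741.
With d_NH₃ + d_HI = 127 cm, d_HI = 127/(1 + 2.741) = 33.95 cm.
d_NH₃ = 127 − 33.95 = 93.05 cm.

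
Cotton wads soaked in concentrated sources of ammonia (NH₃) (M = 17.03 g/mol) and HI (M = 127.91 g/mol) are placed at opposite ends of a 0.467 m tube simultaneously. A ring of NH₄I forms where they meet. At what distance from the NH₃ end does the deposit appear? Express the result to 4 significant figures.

0.3422 m

Distances travelled in equal time are proportional to diffusion rates, so d_NH₃/d_HI = √(M_HI/M_NH₃) = √(127.91/17.03) = 2.741.
With d_NH₃ + d_HI = 0.467 m, d_HI = 0.467/(1 + 2.741) = 0.1248 m.
d_NH₃ = 0.467 − 0.1248 = 0.3422 m.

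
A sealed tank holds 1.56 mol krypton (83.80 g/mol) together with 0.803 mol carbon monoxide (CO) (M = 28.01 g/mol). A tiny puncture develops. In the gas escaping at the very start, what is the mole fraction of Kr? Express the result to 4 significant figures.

Rate_i ∝ x_i/√M_i (Graham's law weighted by mole fraction), so the effusate composition follows n_i/√M_i.
x_Kr(eff) = (n_Kr/√M_Kr) / (n_Kr/√M_Kr + n_CO/√M_CO)
= (1.56/√83.80) / (1.56/√83.80 + 0.803/√28.01) = 0.1704/(0.1704 + 0.1517) = 0.5290.

0.5290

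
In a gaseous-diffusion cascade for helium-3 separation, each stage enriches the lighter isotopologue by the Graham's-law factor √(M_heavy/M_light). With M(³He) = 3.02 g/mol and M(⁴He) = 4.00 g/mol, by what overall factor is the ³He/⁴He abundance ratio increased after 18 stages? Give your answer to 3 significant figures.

After 18 stages the ratio has grown by (√(4.00/3.02))^18 = (4.00/3.02)^(18/2).
= 1.32450^9 = 12.5.

12.5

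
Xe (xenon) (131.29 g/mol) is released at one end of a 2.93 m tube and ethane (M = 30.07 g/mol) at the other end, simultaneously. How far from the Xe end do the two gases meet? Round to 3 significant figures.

0.948 m

The fronts meet when d_Xe + d_C₂H₆ = L with d_Xe/d_C₂H₆ = √(M_C₂H₆/M_Xe) (Graham's law). Here √(M_C₂H₆/M_Xe) = √(30.07/131.29) = 0.4786.
With d_Xe + d_C₂H₆ = 2.93 m, d_C₂H₆ = 2.93/(1 + 0.4786) = 1.982 m.
d_Xe = 2.93 − 1.982 = 0.948 m.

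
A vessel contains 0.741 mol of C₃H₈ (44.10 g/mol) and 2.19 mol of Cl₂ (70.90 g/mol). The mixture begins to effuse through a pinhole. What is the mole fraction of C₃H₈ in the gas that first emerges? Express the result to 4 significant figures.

0.3002

The effusion rate of species i is ∝ p_i/√M_i ∝ n_i/√M_i.
So x_C₃H₈ in the escaping gas = (n_C₃H₈/√M_C₃H₈) / Σ(n_i/√M_i)
= (0.741/√44.10) / (0.741/√44.10 + 2.19/√70.90) = 0.1116/(0.1116 + 0.2601) = 0.3002.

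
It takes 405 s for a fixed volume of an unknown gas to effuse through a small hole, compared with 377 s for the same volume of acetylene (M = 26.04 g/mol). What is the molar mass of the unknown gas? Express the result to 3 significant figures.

By Graham's law, t_X/t_C₂H₂ = √(M_X/M_C₂H₂).
405/377 = 1.074 = √(M_X/26.04)
M_X = 26.04 × 1.074² = 26.04 × 1.154 = 30.1 g/mol

30.1 g/mol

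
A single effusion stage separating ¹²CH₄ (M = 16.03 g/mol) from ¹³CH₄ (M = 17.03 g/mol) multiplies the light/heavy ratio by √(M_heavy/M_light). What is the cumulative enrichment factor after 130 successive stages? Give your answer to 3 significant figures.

51.1

After 130 stages the ratio has grown by (√(17.03/16.03))^130 = (17.03/16.03)^(130/2).
= 1.06238^65 = 51.1.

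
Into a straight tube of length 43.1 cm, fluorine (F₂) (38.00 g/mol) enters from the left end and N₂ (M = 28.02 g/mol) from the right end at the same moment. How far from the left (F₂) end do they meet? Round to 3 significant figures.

19.9 cm

In equal time, each gas travels a distance ∝ its rate ∝ 1/√M, so d_F₂/d_N₂ = √(M_N₂/M_F₂) = √(28.02/38.00) = 0.8587.
With d_F₂ + d_N₂ = 43.1 cm, d_N₂ = 43.1/(1 + 0.8587) = 23.19 cm.
d_F₂ = 43.1 − 23.19 = 19.9 cm.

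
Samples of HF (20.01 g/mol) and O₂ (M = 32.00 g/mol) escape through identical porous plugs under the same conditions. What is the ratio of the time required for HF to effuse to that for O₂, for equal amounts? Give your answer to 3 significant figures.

By Graham's law, t_HF/t_O₂ = √(M_HF/M_O₂) = √(20.01/32.00) = √0.6253 = 0.791.

0.791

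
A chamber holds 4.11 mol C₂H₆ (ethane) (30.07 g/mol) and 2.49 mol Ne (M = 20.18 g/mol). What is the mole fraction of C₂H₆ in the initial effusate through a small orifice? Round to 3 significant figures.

0.575

Rate_i ∝ x_i/√M_i (Graham's law weighted by mole fraction), so the effusate composition follows n_i/√M_i.
So x_C₂H₆ in the escaping gas = (n_C₂H₆/√M_C₂H₆) / Σ(n_i/√M_i)
= (4.11/√30.07) / (4.11/√30.07 + 2.49/√20.18) = 0.7495/(0.7495 + 0.5543) = 0.575.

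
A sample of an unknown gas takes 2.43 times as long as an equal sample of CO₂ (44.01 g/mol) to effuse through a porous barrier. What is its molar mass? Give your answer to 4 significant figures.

259.9 g/mol

From Graham's law, t_X/t_CO₂ = √(M_X/M_CO₂).
2.43 = √(M_X/44.01)
M_X = 44.01 × 2.43² = 44.01 × 5.905 = 259.9 g/mol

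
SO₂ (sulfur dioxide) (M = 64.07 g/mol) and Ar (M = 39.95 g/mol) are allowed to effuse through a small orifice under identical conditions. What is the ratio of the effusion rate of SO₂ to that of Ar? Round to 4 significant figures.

0.7896

From Graham's law, rate_SO₂/rate_Ar = √(M_Ar/M_SO₂) = √(39.95/64.07) = √0.6235 = 0.7896.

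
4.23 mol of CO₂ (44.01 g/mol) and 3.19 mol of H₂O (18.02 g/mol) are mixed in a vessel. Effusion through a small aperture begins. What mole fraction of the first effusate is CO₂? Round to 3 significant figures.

Each component's effusion rate ∝ (its partial pressure)·(1/√M) ∝ n_i/√M_i.
So x_CO₂ in the escaping gas = (n_CO₂/√M_CO₂) / Σ(n_i/√M_i)
= (4.23/√44.01) / (4.23/√44.01 + 3.19/√18.02) = 0.6376/(0.6376 + 0.7515) = 0.459.

0.459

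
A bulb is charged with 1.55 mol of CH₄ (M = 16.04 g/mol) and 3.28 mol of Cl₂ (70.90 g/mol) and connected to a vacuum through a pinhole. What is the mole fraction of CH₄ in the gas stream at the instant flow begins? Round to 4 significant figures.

0.4984

Effusion rate of each component ∝ n_i/√M_i (partial pressure × 1/√M).
Mole fraction of CH₄ in the effusate = (n_CH₄/√M_CH₄) / (n_CH₄/√M_CH₄ + n_Cl₂/√M_Cl₂)
= (1.55/√16.04) / (1.55/√16.04 + 3.28/√70.90) = 0.3870/(0.3870 + 0.3895) = 0.4984.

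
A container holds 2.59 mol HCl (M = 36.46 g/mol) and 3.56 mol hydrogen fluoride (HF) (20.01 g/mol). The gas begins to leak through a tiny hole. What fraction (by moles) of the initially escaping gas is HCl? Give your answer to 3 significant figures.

0.350

The effusion rate of species i is ∝ p_i/√M_i ∝ n_i/√M_i.
So x_HCl in the escaping gas = (n_HCl/√M_HCl) / Σ(n_i/√M_i)
= (2.59/√36.46) / (2.59/√36.46 + 3.56/√20.01) = 0.4289/(0.4289 + 0.7958) = 0.350.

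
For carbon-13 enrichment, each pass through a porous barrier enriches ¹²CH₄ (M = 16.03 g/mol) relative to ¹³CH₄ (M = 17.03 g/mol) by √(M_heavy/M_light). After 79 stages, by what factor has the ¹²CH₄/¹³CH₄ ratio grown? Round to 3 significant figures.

10.9

The single-stage factor is √(M_heavy/M_light), so 79 stages give [√(17.03/16.03)]^79 = (17.03/16.03)^(79/2).
= 1.06238^(79/2) = 10.9.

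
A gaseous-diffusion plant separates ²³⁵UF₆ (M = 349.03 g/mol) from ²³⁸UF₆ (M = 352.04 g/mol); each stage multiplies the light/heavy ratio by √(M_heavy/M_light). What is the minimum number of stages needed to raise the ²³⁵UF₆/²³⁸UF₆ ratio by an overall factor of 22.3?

Per stage α = (352.04/349.03)^(1/2) = 1.00862^0.5, giving ln α = 0.004293.
Need α^N ≥ 22.3 ⇒ N ≥ ln(22.3) / ln α = 3.105 / 0.004293 = 723.10.
So at least 724 stages are needed.

724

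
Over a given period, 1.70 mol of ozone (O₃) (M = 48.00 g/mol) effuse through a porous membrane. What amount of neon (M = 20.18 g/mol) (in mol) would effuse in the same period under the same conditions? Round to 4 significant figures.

2.622 mol

Using Graham's law: rate_Ne/rate_O₃ = √(M_O₃/M_Ne) = √(48.00/20.18) = √2.379 = 1.542.
So the amount for Ne is 1.70 × 1.542 = 2.622 mol.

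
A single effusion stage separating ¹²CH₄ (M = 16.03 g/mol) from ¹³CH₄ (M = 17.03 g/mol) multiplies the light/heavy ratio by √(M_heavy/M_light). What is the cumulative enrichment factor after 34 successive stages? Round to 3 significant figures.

Overall factor = α^34 with α = √(17.03/16.03), i.e. (17.03/16.03)^(34/2).
= 1.06238^17 = 2.80.

2.80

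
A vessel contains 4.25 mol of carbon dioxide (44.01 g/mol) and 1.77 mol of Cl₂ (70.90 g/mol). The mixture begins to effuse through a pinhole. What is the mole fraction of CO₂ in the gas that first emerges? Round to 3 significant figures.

The effusion rate of species i is ∝ p_i/√M_i ∝ n_i/√M_i.
Mole fraction of CO₂ in the effusate = (n_CO₂/√M_CO₂) / (n_CO₂/√M_CO₂ + n_Cl₂/√M_Cl₂)
= (4.25/√44.01) / (4.25/√44.01 + 1.77/√70.90) = 0.6406/(0.6406 + 0.2102) = 0.753.

0.753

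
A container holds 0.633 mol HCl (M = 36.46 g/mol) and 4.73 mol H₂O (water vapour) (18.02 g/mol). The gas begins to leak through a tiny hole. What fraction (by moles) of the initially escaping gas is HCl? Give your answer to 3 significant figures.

Effusion rate of each component ∝ n_i/√M_i (partial pressure × 1/√M).
So x_HCl in the escaping gas = (n_HCl/√M_HCl) / Σ(n_i/√M_i)
= (0.633/√36.46) / (0.633/√36.46 + 4.73/√18.02) = 0.1048/(0.1048 + 1.114) = 0.0860.

0.0860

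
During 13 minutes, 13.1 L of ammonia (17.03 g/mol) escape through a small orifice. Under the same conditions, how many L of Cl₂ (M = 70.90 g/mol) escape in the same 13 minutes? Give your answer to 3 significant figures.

6.42 L

Using Graham's law: rate_Cl₂/rate_NH₃ = √(M_NH₃/M_Cl₂) = √(17.03/70.90) = √0.2402 = 0.4901.
So the volume for Cl₂ is 13.1 × 0.4901 = 6.42 L.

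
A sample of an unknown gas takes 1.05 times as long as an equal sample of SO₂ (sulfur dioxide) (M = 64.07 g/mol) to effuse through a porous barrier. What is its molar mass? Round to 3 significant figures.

By Graham's law, t_X/t_SO₂ = √(M_X/M_SO₂).
1.05 = √(M_X/64.07)
M_X = 64.07 × 1.05² = 64.07 × 1.103 = 70.6 g/mol

70.6 g/mol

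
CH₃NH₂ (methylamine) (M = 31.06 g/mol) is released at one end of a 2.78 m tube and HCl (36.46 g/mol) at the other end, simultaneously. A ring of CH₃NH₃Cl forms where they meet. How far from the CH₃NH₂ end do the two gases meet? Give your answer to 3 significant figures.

1.45 m

The fronts meet when d_CH₃NH₂ + d_HCl = L with d_CH₃NH₂/d_HCl = √(M_HCl/M_CH₃NH₂) (Graham's law). Here √(M_HCl/M_CH₃NH₂) = √(36.46/31.06) = 1.083.
With d_CH₃NH₂ + d_HCl = 2.78 m, d_HCl = 2.78/(1 + 1.083) = 1.334 m.
d_CH₃NH₂ = 2.78 − 1.334 = 1.45 m.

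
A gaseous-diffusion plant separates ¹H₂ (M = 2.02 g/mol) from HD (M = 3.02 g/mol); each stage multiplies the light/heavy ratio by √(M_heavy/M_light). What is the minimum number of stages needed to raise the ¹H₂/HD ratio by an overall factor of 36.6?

18

Per stage α = (3.02/2.02)^(1/2) = 1.49505^0.5, giving ln α = 0.2011.
Need α^N ≥ 36.6 ⇒ N ≥ ln(36.6) / ln α = 3.600 / 0.2011 = 17.90.
Minimum whole number of stages: N = 18.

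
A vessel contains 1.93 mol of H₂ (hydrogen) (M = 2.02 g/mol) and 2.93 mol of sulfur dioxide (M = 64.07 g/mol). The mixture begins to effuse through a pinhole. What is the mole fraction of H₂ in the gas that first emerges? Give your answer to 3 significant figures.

The effusion rate of species i is ∝ p_i/√M_i ∝ n_i/√M_i.
x_H₂(eff) = (n_H₂/√M_H₂) / (n_H₂/√M_H₂ + n_SO₂/√M_SO₂)
= (1.93/√2.02) / (1.93/√2.02 + 2.93/√64.07) = 1.358/(1.358 + 0.3660) = 0.788.

0.788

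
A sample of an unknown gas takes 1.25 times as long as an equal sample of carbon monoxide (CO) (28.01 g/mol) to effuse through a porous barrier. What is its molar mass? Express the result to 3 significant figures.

43.8 g/mol

From Graham's law, t_X/t_CO = √(M_X/M_CO).
1.25 = √(M_X/28.01)
M_X = 28.01 × 1.25² = 28.01 × 1.562 = 43.8 g/mol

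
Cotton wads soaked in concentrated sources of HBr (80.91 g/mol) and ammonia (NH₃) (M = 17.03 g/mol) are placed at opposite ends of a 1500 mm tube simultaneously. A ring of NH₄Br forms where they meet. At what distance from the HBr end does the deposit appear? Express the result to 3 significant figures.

472 mm

The fronts meet when d_HBr + d_NH₃ = L with d_HBr/d_NH₃ = √(M_NH₃/M_HBr) (Graham's law). Here √(M_NH₃/M_HBr) = √(17.03/80.91) = 0.4588.
With d_HBr + d_NH₃ = 1500 mm, d_NH₃ = 1500/(1 + 0.4588) = 1028 mm.
d_HBr = 1500 − 1028 = 472 mm.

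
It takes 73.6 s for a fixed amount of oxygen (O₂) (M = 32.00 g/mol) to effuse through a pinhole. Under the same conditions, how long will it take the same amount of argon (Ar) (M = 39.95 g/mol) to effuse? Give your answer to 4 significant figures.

From Graham's law, t_Ar/t_O₂ = √(M_Ar/M_O₂) = √(39.95/32.00) = √1.248 = 1.117.
So the time for Ar is 73.6 × 1.117 = 82.24 s.

82.24 s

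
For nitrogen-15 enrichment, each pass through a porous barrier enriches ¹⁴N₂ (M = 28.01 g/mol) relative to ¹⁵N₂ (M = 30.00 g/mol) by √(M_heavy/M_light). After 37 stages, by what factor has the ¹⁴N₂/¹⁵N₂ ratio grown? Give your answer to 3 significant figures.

3.56

Overall factor = α^37 with α = √(30.00/28.01), i.e. (30.00/28.01)^(37/2).
= 1.07105^(37/2) = 3.56.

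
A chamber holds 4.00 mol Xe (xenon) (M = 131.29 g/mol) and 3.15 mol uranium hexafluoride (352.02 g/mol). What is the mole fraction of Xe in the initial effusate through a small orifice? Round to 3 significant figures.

Each component's effusion rate ∝ (its partial pressure)·(1/√M) ∝ n_i/√M_i.
So x_Xe in the escaping gas = (n_Xe/√M_Xe) / Σ(n_i/√M_i)
= (4.00/√131.29) / (4.00/√131.29 + 3.15/√352.02) = 0.3491/(0.3491 + 0.1679) = 0.675.

0.675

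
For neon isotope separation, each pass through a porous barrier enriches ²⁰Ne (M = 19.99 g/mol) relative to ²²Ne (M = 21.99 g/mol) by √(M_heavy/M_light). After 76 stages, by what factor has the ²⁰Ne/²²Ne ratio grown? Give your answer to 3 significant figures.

37.5

The single-stage factor is √(M_heavy/M_light), so 76 stages give [√(21.99/19.99)]^76 = (21.99/19.99)^(76/2).
= 1.10005^38 = 37.5.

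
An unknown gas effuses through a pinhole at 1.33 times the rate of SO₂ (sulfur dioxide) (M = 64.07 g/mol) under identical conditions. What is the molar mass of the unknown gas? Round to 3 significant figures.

36.2 g/mol

Since effusion rate ∝ 1/√M, rate_X/rate_SO₂ = √(M_SO₂/M_X).
1.33 = √(64.07/M_X)
M_X = 64.07 / 1.33² = 64.07 / 1.769 = 36.2 g/mol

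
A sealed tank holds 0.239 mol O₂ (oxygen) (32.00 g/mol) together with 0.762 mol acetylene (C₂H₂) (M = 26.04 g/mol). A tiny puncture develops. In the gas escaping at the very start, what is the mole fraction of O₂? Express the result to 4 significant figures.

The effusion rate of species i is ∝ p_i/√M_i ∝ n_i/√M_i.
x_O₂(eff) = (n_O₂/√M_O₂) / (n_O₂/√M_O₂ + n_C₂H₂/√M_C₂H₂)
= (0.239/√32.00) / (0.239/√32.00 + 0.762/√26.04) = 0.04225/(0.04225 + 0.1493) = 0.2205.

0.2205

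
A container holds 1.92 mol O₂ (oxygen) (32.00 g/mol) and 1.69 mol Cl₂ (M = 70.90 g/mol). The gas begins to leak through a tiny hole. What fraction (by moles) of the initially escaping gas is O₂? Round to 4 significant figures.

0.6284

The effusion rate of species i is ∝ p_i/√M_i ∝ n_i/√M_i.
Mole fraction of O₂ in the effusate = (n_O₂/√M_O₂) / (n_O₂/√M_O₂ + n_Cl₂/√M_Cl₂)
= (1.92/√32.00) / (1.92/√32.00 + 1.69/√70.90) = 0.3394/(0.3394 + 0.2007) = 0.6284.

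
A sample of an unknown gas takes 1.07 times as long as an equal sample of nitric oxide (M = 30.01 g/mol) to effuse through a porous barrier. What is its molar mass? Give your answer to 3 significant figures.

From Graham's law, t_X/t_NO = √(M_X/M_NO).
1.07 = √(M_X/30.01)
M_X = 30.01 × 1.07² = 30.01 × 1.145 = 34.4 g/mol

34.4 g/mol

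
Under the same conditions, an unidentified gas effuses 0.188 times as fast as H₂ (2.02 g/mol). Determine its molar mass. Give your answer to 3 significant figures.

57.2 g/mol

Since effusion rate ∝ 1/√M, rate_X/rate_H₂ = √(M_H₂/M_X).
0.188 = √(2.02/M_X)
M_X = 2.02 / 0.188² = 2.02 / 0.03534 = 57.2 g/mol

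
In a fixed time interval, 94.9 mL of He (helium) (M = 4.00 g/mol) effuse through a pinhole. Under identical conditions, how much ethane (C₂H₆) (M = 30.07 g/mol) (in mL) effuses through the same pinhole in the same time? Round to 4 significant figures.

Since effusion rate ∝ 1/√M, rate_C₂H₆/rate_He = √(M_He/M_C₂H₆) = √(4.00/30.07) = √0.1330 = 0.3647.
So the volume for C₂H₆ is 94.9 × 0.3647 = 34.61 mL.

34.61 mL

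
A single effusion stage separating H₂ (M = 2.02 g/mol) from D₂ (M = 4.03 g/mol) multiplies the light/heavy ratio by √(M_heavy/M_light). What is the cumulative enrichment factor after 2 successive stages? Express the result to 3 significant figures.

2.00

After 2 stages the ratio has grown by (√(4.03/2.02))^2 = (4.03/2.02)^(2/2).
= 1.99505^1 = 2.00.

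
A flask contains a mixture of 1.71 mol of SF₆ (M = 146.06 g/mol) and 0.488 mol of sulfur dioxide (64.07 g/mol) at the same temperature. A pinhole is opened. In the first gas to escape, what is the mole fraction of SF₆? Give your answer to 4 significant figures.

Each component's effusion rate ∝ (its partial pressure)·(1/√M) ∝ n_i/√M_i.
So x_SF₆ in the escaping gas = (n_SF₆/√M_SF₆) / Σ(n_i/√M_i)
= (1.71/√146.06) / (1.71/√146.06 + 0.488/√64.07) = 0.1415/(0.1415 + 0.06097) = 0.6989.

0.6989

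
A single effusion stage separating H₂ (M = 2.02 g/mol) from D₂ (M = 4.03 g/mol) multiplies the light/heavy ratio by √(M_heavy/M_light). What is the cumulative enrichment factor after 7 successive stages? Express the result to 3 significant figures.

11.2

Overall factor = α^7 with α = √(4.03/2.02), i.e. (4.03/2.02)^(7/2).
= 1.99505^(7/2) = 11.2.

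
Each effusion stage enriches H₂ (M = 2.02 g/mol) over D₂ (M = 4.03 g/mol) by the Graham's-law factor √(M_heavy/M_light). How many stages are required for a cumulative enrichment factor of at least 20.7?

9

With α = √(4.03/2.02) per stage, ln α = ½ ln(1.99505) = 0.3453.
Need α^N ≥ 20.7 ⇒ N ≥ ln(20.7) / ln α = 3.030 / 0.3453 = 8.77.
Minimum whole number of stages: N = 9.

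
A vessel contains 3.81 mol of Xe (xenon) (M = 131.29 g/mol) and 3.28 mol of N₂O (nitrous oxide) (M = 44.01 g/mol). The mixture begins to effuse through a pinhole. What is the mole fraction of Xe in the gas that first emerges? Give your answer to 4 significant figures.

0.4021

Each component's effusion rate ∝ (its partial pressure)·(1/√M) ∝ n_i/√M_i.
Mole fraction of Xe in the effusate = (n_Xe/√M_Xe) / (n_Xe/√M_Xe + n_N₂O/√M_N₂O)
= (3.81/√131.29) / (3.81/√131.29 + 3.28/√44.01) = 0.3325/(0.3325 + 0.4944) = 0.4021.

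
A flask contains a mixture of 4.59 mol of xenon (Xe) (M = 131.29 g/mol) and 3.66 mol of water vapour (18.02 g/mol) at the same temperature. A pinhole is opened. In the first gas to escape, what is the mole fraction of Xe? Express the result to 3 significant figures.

0.317

Each component's effusion rate ∝ (its partial pressure)·(1/√M) ∝ n_i/√M_i.
So x_Xe in the escaping gas = (n_Xe/√M_Xe) / Σ(n_i/√M_i)
= (4.59/√131.29) / (4.59/√131.29 + 3.66/√18.02) = 0.4006/(0.4006 + 0.8622) = 0.317.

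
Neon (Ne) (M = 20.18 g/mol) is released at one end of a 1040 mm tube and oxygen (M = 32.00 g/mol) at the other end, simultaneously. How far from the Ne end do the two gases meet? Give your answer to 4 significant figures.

Distances travelled in equal time are proportional to diffusion rates, so d_Ne/d_O₂ = √(M_O₂/M_Ne) = √(32.00/20.18) = 1.259.
With d_Ne + d_O₂ = 1040 mm, d_O₂ = 1040/(1 + 1.259) = 460.3 mm.
d_Ne = 1040 − 460.3 = 579.7 mm.

579.7 mm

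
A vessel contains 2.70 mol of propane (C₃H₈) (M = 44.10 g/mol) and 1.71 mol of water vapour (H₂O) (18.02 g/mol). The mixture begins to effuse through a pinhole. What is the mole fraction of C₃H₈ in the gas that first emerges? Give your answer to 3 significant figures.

0.502

The effusion rate of species i is ∝ p_i/√M_i ∝ n_i/√M_i.
x_C₃H₈(eff) = (n_C₃H₈/√M_C₃H₈) / (n_C₃H₈/√M_C₃H₈ + n_H₂O/√M_H₂O)
= (2.70/√44.10) / (2.70/√44.10 + 1.71/√18.02) = 0.4066/(0.4066 + 0.4028) = 0.502.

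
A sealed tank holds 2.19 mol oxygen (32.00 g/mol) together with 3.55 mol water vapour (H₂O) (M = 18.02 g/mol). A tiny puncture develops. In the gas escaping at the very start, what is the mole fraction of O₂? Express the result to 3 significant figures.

0.316

Rate_i ∝ x_i/√M_i (Graham's law weighted by mole fraction), so the effusate composition follows n_i/√M_i.
x_O₂(eff) = (n_O₂/√M_O₂) / (n_O₂/√M_O₂ + n_H₂O/√M_H₂O)
= (2.19/√32.00) / (2.19/√32.00 + 3.55/√18.02) = 0.3871/(0.3871 + 0.8363) = 0.316.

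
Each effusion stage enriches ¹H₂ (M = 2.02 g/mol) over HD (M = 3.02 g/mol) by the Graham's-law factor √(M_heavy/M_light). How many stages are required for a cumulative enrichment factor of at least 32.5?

18

Per stage α = (3.02/2.02)^(1/2) = 1.49505^0.5, giving ln α = 0.2011.
Need α^N ≥ 32.5 ⇒ N ≥ ln(32.5) / ln α = 3.481 / 0.2011 = 17.31.
Rounding up, N = 18 stages.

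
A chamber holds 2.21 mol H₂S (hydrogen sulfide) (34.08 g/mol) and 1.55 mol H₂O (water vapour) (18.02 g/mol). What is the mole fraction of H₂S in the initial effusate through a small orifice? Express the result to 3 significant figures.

Effusion rate of each component ∝ n_i/√M_i (partial pressure × 1/√M).
So x_H₂S in the escaping gas = (n_H₂S/√M_H₂S) / Σ(n_i/√M_i)
= (2.21/√34.08) / (2.21/√34.08 + 1.55/√18.02) = 0.3786/(0.3786 + 0.3651) = 0.509.

0.509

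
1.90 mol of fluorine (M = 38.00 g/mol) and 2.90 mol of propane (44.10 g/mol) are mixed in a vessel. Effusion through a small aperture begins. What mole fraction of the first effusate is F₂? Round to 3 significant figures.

Each component's effusion rate ∝ (its partial pressure)·(1/√M) ∝ n_i/√M_i.
Mole fraction of F₂ in the effusate = (n_F₂/√M_F₂) / (n_F₂/√M_F₂ + n_C₃H₈/√M_C₃H₈)
= (1.90/√38.00) / (1.90/√38.00 + 2.90/√44.10) = 0.3082/(0.3082 + 0.4367) = 0.414.

0.414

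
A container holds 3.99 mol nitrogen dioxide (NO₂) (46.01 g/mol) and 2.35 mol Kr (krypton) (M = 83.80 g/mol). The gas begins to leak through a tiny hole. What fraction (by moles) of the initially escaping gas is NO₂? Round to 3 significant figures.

Each component's effusion rate ∝ (its partial pressure)·(1/√M) ∝ n_i/√M_i.
So x_NO₂ in the escaping gas = (n_NO₂/√M_NO₂) / Σ(n_i/√M_i)
= (3.99/√46.01) / (3.99/√46.01 + 2.35/√83.80) = 0.5882/(0.5882 + 0.2567) = 0.696.

0.696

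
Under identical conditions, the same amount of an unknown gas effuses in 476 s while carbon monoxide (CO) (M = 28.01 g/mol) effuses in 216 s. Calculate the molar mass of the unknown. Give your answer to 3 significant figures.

Since effusion rate ∝ 1/√M, t_X/t_CO = √(M_X/M_CO).
476/216 = 2.204 = √(M_X/28.01)
M_X = 28.01 × 2.204² = 28.01 × 4.856 = 136 g/mol

136 g/mol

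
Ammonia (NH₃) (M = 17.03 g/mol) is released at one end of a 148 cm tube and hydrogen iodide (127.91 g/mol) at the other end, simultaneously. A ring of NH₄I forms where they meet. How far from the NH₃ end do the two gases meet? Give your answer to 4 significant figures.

108.4 cm

Distances travelled in equal time are proportional to diffusion rates, so d_NH₃/d_HI = √(M_HI/M_NH₃) = √(127.91/17.03) = 2.741.
With d_NH₃ + d_HI = 148 cm, d_HI = 148/(1 + 2.741) = 39.57 cm.
d_NH₃ = 148 − 39.57 = 108.4 cm.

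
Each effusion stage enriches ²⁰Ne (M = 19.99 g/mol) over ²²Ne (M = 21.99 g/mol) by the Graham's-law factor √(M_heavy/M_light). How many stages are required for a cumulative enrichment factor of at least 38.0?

With α = √(21.99/19.99) per stage, ln α = ½ ln(1.10005) = 0.04768.
Need α^N ≥ 38.0 ⇒ N ≥ ln(38.0) / ln α = 3.638 / 0.04768 = 76.30.
Rounding up, N = 77 stages.

77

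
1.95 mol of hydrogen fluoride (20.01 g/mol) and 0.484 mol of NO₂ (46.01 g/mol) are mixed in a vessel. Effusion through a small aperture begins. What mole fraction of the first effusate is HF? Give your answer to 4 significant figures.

The effusion rate of species i is ∝ p_i/√M_i ∝ n_i/√M_i.
Mole fraction of HF in the effusate = (n_HF/√M_HF) / (n_HF/√M_HF + n_NO₂/√M_NO₂)
= (1.95/√20.01) / (1.95/√20.01 + 0.484/√46.01) = 0.4359/(0.4359 + 0.07135) = 0.8593.

0.8593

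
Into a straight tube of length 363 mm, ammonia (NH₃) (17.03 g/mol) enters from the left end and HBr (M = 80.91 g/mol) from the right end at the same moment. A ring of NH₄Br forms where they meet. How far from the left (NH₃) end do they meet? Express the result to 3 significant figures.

249 mm

Distances travelled in equal time are proportional to diffusion rates, so d_NH₃/d_HBr = √(M_HBr/M_NH₃) = √(80.91/17.03) = 2.180.
With d_NH₃ + d_HBr = 363 mm, d_HBr = 363/(1 + 2.180) = 114.2 mm.
d_NH₃ = 363 − 114.2 = 249 mm.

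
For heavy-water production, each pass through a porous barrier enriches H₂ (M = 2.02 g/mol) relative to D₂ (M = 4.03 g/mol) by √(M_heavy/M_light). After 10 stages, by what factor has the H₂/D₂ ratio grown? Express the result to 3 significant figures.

Overall factor = α^10 with α = √(4.03/2.02), i.e. (4.03/2.02)^(10/2).
= 1.99505^5 = 31.6.

31.6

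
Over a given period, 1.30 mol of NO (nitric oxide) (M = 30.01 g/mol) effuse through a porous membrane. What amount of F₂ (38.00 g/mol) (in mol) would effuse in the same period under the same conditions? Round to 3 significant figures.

1.16 mol

Since effusion rate ∝ 1/√M, rate_F₂/rate_NO = √(M_NO/M_F₂) = √(30.01/38.00) = √0.7897 = 0.8887.
So the amount for F₂ is 1.30 × 0.8887 = 1.16 mol.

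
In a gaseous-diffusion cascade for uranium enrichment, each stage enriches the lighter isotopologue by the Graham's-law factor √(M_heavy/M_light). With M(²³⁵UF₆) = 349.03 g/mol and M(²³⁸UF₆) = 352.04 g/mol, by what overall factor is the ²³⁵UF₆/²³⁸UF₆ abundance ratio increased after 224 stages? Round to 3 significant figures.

2.62

After 224 stages the ratio has grown by (√(352.04/349.03))^224 = (352.04/349.03)^(224/2).
= 1.00862^112 = 2.62.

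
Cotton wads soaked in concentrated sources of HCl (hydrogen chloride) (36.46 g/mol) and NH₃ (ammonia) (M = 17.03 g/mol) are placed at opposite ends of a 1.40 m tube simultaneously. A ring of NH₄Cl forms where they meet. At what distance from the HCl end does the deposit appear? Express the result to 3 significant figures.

0.568 m

In equal time, each gas travels a distance ∝ its rate ∝ 1/√M, so d_HCl/d_NH₃ = √(M_NH₃/M_HCl) = √(17.03/36.46) = 0.6834.
With d_HCl + d_NH₃ = 1.40 m, d_NH₃ = 1.40/(1 + 0.6834) = 0.8316 m.
d_HCl = 1.40 − 0.8316 = 0.568 m.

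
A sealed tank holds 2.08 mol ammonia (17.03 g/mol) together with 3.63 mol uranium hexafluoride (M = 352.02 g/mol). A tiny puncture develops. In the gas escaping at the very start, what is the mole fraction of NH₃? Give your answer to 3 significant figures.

0.723

Rate_i ∝ x_i/√M_i (Graham's law weighted by mole fraction), so the effusate composition follows n_i/√M_i.
x_NH₃(eff) = (n_NH₃/√M_NH₃) / (n_NH₃/√M_NH₃ + n_UF₆/√M_UF₆)
= (2.08/√17.03) / (2.08/√17.03 + 3.63/√352.02) = 0.5040/(0.5040 + 0.1935) = 0.723.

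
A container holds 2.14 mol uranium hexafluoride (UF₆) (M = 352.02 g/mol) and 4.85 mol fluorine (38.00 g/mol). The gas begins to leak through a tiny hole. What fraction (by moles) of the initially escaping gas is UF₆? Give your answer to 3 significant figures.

0.127

Rate_i ∝ x_i/√M_i (Graham's law weighted by mole fraction), so the effusate composition follows n_i/√M_i.
So x_UF₆ in the escaping gas = (n_UF₆/√M_UF₆) / Σ(n_i/√M_i)
= (2.14/√352.02) / (2.14/√352.02 + 4.85/√38.00) = 0.1141/(0.1141 + 0.7868) = 0.127.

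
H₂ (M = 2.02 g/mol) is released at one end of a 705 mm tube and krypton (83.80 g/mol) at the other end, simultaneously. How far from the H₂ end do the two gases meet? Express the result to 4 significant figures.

Distances travelled in equal time are proportional to diffusion rates, so d_H₂/d_Kr = √(M_Kr/M_H₂) = √(83.80/2.02) = 6.441.
With d_H₂ + d_Kr = 705 mm, d_Kr = 705/(1 + 6.441) = 94.75 mm.
d_H₂ = 705 − 94.75 = 610.3 mm.

610.3 mm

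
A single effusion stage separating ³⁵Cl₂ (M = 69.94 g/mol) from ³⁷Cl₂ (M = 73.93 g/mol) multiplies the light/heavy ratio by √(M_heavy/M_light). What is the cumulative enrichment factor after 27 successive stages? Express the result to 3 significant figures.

2.11

Each stage multiplies the ratio by α = √(73.93/69.94), so after 27 stages the overall factor is α^27 = (73.93/69.94)^(27/2).
= 1.05705^(27/2) = 2.11.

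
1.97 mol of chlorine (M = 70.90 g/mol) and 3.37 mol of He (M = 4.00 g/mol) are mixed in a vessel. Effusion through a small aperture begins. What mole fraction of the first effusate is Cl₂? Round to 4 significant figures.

0.1219

Effusion rate of each component ∝ n_i/√M_i (partial pressure × 1/√M).
So x_Cl₂ in the escaping gas = (n_Cl₂/√M_Cl₂) / Σ(n_i/√M_i)
= (1.97/√70.90) / (1.97/√70.90 + 3.37/√4.00) = 0.2340/(0.2340 + 1.685) = 0.1219.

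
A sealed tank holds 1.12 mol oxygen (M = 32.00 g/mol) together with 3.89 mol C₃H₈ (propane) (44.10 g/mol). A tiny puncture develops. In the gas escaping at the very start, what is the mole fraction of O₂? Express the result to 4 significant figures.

0.2526

Rate_i ∝ x_i/√M_i (Graham's law weighted by mole fraction), so the effusate composition follows n_i/√M_i.
Mole fraction of O₂ in the effusate = (n_O₂/√M_O₂) / (n_O₂/√M_O₂ + n_C₃H₈/√M_C₃H₈)
= (1.12/√32.00) / (1.12/√32.00 + 3.89/√44.10) = 0.1980/(0.1980 + 0.5858) = 0.2526.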